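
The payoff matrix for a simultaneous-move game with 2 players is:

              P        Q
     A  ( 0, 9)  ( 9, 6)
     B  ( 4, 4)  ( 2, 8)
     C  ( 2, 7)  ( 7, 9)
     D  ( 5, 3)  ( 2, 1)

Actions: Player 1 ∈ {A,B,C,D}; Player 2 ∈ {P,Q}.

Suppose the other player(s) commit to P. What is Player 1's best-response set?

u_1(A vs P) = 0
u_1(B vs P) = 4
u_1(C vs P) = 2
u_1(D vs P) = 5
max payoff 5 at {D}

BR_1 = {D}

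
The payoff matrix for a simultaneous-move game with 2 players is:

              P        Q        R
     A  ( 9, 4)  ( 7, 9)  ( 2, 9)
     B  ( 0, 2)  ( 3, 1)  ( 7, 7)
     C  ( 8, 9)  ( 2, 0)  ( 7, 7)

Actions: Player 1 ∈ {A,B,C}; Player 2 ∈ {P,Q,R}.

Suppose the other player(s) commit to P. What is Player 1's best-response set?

u_1(A vs P) = 9
u_1(B vs P) = 0
u_1(C vs P) = 8
max payoff 9 at {A}

argmax u_1 = {A}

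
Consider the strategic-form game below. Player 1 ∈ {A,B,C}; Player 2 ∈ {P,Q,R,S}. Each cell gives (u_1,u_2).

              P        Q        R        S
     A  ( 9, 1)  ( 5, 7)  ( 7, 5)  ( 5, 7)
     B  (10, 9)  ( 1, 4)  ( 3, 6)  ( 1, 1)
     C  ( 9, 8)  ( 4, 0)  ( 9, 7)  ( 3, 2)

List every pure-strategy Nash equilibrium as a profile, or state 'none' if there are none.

PSNE = {(A,Q), (A,S), (B,P)}

(A,P): not NE [P1→B gives 10>9; P2→S gives 7>1]
(A,Q): NE
(A,R): not NE [P1→C gives 9>7; P2→S gives 7>5]
(A,S): NE
(B,P): NE
(B,Q): not NE [P1→A gives 5>1; P2→P gives 9>4]
(B,R): not NE [P1→C gives 9>3; P2→P gives 9>6]
(B,S): not NE [P1→A gives 5>1; P2→P gives 9>1]
(C,P): not NE [P1→B gives 10>9]
(C,Q): not NE [P1→A gives 5>4; P2→P gives 8>0]
(C,R): not NE [P2→P gives 8>7]
(C,S): not NE [P1→A gives 5>3; P2→P gives 8>2]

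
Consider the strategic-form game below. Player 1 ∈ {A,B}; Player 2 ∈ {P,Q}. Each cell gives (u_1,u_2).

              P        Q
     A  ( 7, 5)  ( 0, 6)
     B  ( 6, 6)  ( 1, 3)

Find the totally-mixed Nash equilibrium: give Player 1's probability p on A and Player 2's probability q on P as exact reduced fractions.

P1 indiff ⇒ q·7+(1-q)·0 = q·6+(1-q)·1 ⇒ q(1) = (1-q)(1) ⇒ q = 1/2
P2 indiff ⇒ p·5+(1-p)·6 = p·6+(1-p)·3 ⇒ p(-1) = (1-p)(-3) ⇒ p = 3/4

p=3/4, q=1/2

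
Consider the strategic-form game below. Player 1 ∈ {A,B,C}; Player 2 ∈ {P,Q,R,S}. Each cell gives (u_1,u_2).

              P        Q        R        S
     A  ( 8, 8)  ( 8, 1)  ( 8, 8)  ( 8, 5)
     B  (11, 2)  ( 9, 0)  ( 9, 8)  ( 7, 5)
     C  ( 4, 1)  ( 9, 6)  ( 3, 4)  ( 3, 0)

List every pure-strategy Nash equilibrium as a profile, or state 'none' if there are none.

(A,P): not NE [P1→B gives 11>8]
(A,Q): not NE [P1→C gives 9>8; P2→R gives 8>1]
(A,R): not NE [P1→B gives 9>8]
(A,S): not NE [P2→R gives 8>5]
(B,P): not NE [P2→R gives 8>2]
(B,Q): not NE [P2→R gives 8>0]
(B,R): NE
(B,S): not NE [P1→A gives 8>7; P2→R gives 8>5]
(C,P): not NE [P1→B gives 11>4; P2→Q gives 6>1]
(C,Q): NE
(C,R): not NE [P1→B gives 9>3; P2→Q gives 6>4]
(C,S): not NE [P1→A gives 8>3; P2→Q gives 6>0]

NE set: (B,R), (C,Q)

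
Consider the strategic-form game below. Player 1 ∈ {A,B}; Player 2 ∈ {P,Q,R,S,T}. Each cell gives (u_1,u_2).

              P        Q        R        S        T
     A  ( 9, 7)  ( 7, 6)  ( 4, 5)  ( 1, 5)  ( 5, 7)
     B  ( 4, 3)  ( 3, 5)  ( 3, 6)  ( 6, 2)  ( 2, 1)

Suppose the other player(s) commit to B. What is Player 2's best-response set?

argmax u_2 = {R}

u_2(P vs B) = 3
u_2(Q vs B) = 5
u_2(R vs B) = 6
u_2(S vs B) = 2
u_2(T vs B) = 1
max payoff 6 at {R}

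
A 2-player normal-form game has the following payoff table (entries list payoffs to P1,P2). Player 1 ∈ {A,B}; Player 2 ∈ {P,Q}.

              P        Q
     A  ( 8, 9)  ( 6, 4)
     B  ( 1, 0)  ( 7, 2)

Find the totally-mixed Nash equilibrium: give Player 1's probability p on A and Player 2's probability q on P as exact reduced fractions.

(p,q) = (2/7, 1/8)

P1 indiff ⇒ q·8+(1-q)·6 = q·1+(1-q)·7 ⇒ q(7) = (1-q)(1) ⇒ q = 1/8
P2 indiff ⇒ p·9+(1-p)·0 = p·4+(1-p)·2 ⇒ p(5) = (1-p)(2) ⇒ p = 2/7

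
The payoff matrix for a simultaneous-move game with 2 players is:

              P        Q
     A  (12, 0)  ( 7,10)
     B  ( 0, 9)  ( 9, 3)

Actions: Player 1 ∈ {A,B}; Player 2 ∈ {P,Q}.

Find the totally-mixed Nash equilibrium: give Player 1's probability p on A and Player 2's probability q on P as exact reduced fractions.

P1 indiff ⇒ q·12+(1-q)·7 = q·0+(1-q)·9 ⇒ q(12) = (1-q)(2) ⇒ q = 1/7
P2 indiff ⇒ p·0+(1-p)·9 = p·10+(1-p)·3 ⇒ p(-10) = (1-p)(-6) ⇒ p = 3/8

(p,q) = (3/8, 1/7)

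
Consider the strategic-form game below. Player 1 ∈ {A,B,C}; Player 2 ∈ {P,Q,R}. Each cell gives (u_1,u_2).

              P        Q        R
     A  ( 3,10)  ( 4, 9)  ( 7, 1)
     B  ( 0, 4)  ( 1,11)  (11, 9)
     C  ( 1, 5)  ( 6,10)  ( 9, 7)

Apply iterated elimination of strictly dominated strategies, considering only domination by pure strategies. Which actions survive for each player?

P2 drop R (Q beats it: A:9>1 B:11>9 C:10>7)
P1 drop B (A beats it: P:3>0 Q:4>1)
P1→{A,C} P2→{P,Q}

Remaining: P1:{A,C} P2:{P,Q}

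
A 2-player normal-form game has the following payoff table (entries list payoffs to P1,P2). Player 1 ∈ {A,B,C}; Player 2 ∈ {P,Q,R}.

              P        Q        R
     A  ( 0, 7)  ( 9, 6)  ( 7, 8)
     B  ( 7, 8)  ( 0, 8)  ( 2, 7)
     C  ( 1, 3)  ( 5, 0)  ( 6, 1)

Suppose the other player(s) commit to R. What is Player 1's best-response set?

BR_1 = {A}

u_1(A vs R) = 7
u_1(B vs R) = 2
u_1(C vs R) = 6
max payoff 7 at {A}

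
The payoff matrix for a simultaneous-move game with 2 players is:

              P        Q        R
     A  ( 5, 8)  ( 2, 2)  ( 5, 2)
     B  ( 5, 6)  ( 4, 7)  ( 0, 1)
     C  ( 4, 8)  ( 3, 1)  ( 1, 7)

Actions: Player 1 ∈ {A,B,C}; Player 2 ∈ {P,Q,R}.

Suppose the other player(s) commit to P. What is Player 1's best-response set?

argmax u_1 = {A,B}

u_1(A vs P) = 5
u_1(B vs P) = 5
u_1(C vs P) = 4
max payoff 5 at {A,B}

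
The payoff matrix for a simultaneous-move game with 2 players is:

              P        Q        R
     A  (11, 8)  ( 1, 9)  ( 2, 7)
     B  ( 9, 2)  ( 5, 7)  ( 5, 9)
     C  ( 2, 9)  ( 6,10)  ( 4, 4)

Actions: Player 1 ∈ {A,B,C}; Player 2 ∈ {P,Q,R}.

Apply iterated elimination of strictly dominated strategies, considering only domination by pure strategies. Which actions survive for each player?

P2 drop P (Q beats it: A:9>8 B:7>2 C:10>9)
P1 drop A (B beats it: Q:5>1 R:5>2)
P1→{B,C} P2→{Q,R}

Remaining: P1:{B,C} P2:{Q,R}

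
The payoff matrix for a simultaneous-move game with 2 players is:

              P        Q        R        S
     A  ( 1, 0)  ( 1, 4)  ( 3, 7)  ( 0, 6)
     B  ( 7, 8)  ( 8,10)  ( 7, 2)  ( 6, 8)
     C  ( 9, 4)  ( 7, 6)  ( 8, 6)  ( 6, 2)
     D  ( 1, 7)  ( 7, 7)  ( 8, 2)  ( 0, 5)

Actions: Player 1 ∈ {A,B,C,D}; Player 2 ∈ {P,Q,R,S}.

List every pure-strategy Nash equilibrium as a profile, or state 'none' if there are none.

(A,P): not NE [P1→C gives 9>1; P2→R gives 7>0]
(A,Q): not NE [P1→B gives 8>1; P2→R gives 7>4]
(A,R): not NE [P1→D gives 8>3]
(A,S): not NE [P1→C gives 6>0; P2→R gives 7>6]
(B,P): not NE [P1→C gives 9>7; P2→Q gives 10>8]
(B,Q): NE
(B,R): not NE [P1→D gives 8>7; P2→Q gives 10>2]
(B,S): not NE [P2→Q gives 10>8]
(C,P): not NE [P2→R gives 6>4]
(C,Q): not NE [P1→B gives 8>7]
(C,R): NE
(C,S): not NE [P2→R gives 6>2]
(D,P): not NE [P1→C gives 9>1]
(D,Q): not NE [P1→B gives 8>7]
(D,R): not NE [P2→Q gives 7>2]
(D,S): not NE [P1→C gives 6>0; P2→Q gives 7>5]

PSNE = {(B,Q), (C,R)}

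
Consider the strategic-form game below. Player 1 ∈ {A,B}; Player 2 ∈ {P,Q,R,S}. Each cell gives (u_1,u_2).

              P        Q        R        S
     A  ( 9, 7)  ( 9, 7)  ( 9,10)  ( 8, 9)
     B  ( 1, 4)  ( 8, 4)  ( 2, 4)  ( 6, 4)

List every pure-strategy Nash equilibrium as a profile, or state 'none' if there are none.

(A,P): not NE [P2→R gives 10>7]
(A,Q): not NE [P2→R gives 10>7]
(A,R): NE
(A,S): not NE [P2→R gives 10>9]
(B,P): not NE [P1→A gives 9>1]
(B,Q): not NE [P1→A gives 9>8]
(B,R): not NE [P1→A gives 9>2]
(B,S): not NE [P1→A gives 8>6]

Nash profiles: (A,R)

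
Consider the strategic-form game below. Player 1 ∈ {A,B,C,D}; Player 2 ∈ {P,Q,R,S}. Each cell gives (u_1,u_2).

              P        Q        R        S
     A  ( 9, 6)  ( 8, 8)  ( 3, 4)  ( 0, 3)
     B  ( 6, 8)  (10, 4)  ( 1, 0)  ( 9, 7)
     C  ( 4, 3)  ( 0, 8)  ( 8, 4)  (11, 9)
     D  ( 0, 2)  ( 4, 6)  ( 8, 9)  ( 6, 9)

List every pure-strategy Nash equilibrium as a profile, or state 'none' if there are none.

PSNE = {(C,S), (D,R)}

(A,P): not NE [P2→Q gives 8>6]
(A,Q): not NE [P1→B gives 10>8]
(A,R): not NE [P1→D gives 8>3; P2→Q gives 8>4]
(A,S): not NE [P1→C gives 11>0; P2→Q gives 8>3]
(B,P): not NE [P1→A gives 9>6]
(B,Q): not NE [P2→P gives 8>4]
(B,R): not NE [P1→D gives 8>1; P2→P gives 8>0]
(B,S): not NE [P1→C gives 11>9; P2→P gives 8>7]
(C,P): not NE [P1→A gives 9>4; P2→S gives 9>3]
(C,Q): not NE [P1→B gives 10>0; P2→S gives 9>8]
(C,R): not NE [P2→S gives 9>4]
(C,S): NE
(D,P): not NE [P1→A gives 9>0; P2→S gives 9>2]
(D,Q): not NE [P1→B gives 10>4; P2→S gives 9>6]
(D,R): NE
(D,S): not NE [P1→C gives 11>6]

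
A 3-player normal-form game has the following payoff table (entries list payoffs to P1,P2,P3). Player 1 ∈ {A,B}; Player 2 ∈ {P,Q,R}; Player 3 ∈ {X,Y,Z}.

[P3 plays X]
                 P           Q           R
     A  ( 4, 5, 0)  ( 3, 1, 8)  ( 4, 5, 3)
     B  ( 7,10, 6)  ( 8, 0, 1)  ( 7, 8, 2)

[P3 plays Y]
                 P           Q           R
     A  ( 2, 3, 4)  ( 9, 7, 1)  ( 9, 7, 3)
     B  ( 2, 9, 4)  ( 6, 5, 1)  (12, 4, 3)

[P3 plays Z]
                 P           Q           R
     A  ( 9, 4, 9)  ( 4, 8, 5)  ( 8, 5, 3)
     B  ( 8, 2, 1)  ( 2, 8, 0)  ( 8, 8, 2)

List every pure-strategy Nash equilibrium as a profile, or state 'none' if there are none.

(A,P,X): not NE [P1→B gives 7>4; P3→Z gives 9>0]
(A,P,Y): not NE [P2→R gives 7>3; P3→Z gives 9>4]
(A,P,Z): not NE [P2→Q gives 8>4]
(A,Q,X): not NE [P1→B gives 8>3; P2→R gives 5>1]
(A,Q,Y): not NE [P3→X gives 8>1]
(A,Q,Z): not NE [P3→X gives 8>5]
(A,R,X): not NE [P1→B gives 7>4]
(A,R,Y): not NE [P1→B gives 12>9]
(A,R,Z): not NE [P2→Q gives 8>5]
(B,P,X): NE
(B,P,Y): not NE [P3→X gives 6>4]
(B,P,Z): not NE [P1→A gives 9>8; P2→R gives 8>2; P3→X gives 6>1]
(B,Q,X): not NE [P2→P gives 10>0]
(B,Q,Y): not NE [P1→A gives 9>6; P2→P gives 9>5]
(B,Q,Z): not NE [P1→A gives 4>2; P3→Y gives 1>0]
(B,R,X): not NE [P2→P gives 10>8; P3→Y gives 3>2]
(B,R,Y): not NE [P2→P gives 9>4]
(B,R,Z): not NE [P3→Y gives 3>2]

PSNE = {(B,P,X)}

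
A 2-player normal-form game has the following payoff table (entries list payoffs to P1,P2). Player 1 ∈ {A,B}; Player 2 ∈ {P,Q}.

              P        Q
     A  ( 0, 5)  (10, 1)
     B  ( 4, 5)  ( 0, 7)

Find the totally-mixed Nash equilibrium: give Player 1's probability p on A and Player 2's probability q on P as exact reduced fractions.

(p,q) = (1/3, 5/7)

P1 indiff ⇒ q·0+(1-q)·10 = q·4+(1-q)·0 ⇒ q(-4) = (1-q)(-10) ⇒ q = 5/7
P2 indiff ⇒ p·5+(1-p)·5 = p·1+(1-p)·7 ⇒ p(4) = (1-p)(2) ⇒ p = 1/3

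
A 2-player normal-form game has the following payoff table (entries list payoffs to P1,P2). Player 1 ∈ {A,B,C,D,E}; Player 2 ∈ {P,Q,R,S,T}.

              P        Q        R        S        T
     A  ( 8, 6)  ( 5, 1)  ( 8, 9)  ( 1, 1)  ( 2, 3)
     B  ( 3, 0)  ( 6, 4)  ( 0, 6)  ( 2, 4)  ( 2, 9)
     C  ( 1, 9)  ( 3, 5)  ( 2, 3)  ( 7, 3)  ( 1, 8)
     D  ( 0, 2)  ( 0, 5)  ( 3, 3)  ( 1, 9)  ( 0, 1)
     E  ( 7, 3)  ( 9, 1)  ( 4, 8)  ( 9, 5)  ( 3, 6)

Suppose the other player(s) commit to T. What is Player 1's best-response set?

u_1(A vs T) = 2
u_1(B vs T) = 2
u_1(C vs T) = 1
u_1(D vs T) = 0
u_1(E vs T) = 3
max payoff 3 at {E}

BR_1 = {E}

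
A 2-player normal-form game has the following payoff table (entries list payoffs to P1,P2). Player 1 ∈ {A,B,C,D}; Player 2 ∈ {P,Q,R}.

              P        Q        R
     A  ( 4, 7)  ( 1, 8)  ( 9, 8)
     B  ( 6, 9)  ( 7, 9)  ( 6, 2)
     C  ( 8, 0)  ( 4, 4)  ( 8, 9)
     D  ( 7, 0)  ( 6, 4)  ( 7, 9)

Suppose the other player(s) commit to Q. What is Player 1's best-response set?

P1 best: {B}

u_1(A vs Q) = 1
u_1(B vs Q) = 7
u_1(C vs Q) = 4
u_1(D vs Q) = 6
max payoff 7 at {B}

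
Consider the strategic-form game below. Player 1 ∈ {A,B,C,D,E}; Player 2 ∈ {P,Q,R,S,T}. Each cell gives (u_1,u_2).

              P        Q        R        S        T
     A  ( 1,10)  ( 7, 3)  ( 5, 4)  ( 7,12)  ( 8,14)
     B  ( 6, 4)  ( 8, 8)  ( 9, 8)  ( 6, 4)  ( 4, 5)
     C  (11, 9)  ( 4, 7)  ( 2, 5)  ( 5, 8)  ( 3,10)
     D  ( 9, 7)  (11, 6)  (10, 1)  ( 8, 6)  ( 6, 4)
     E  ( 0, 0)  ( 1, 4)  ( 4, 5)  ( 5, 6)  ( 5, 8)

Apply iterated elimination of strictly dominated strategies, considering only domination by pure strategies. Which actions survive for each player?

Remaining: P1:{A,C,D} P2:{P,S,T}

P1 drop B (D beats it: P:9>6 Q:11>8 R:10>9 S:8>6 T:6>4)
P1 drop E (A beats it: P:1>0 Q:7>1 R:5>4 S:7>5 T:8>5)
P2 drop Q (P beats it: A:10>3 C:9>7 D:7>6)
P2 drop R (P beats it: A:10>4 C:9>5 D:7>1)
P1→{A,C,D} P2→{P,S,T}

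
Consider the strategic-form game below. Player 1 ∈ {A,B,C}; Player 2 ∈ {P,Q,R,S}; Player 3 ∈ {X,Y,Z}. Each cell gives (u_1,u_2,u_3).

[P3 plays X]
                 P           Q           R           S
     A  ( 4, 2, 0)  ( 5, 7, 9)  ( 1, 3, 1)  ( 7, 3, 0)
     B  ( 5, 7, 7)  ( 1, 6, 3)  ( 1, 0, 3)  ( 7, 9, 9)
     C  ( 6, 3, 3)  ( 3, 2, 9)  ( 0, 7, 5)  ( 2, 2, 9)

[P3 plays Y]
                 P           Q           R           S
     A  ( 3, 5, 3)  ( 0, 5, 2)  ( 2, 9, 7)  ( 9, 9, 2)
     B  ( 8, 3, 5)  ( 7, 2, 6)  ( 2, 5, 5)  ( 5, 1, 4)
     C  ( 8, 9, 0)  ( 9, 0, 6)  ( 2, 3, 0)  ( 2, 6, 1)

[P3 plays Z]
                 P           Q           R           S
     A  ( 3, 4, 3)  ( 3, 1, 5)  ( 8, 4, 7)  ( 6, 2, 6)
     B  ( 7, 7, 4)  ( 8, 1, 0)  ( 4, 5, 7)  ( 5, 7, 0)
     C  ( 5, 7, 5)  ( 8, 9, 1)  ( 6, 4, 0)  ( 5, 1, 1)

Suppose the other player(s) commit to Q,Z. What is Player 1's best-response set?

argmax u_1 = {B,C}

u_1(A vs Q,Z) = 3
u_1(B vs Q,Z) = 8
u_1(C vs Q,Z) = 8
max payoff 8 at {B,C}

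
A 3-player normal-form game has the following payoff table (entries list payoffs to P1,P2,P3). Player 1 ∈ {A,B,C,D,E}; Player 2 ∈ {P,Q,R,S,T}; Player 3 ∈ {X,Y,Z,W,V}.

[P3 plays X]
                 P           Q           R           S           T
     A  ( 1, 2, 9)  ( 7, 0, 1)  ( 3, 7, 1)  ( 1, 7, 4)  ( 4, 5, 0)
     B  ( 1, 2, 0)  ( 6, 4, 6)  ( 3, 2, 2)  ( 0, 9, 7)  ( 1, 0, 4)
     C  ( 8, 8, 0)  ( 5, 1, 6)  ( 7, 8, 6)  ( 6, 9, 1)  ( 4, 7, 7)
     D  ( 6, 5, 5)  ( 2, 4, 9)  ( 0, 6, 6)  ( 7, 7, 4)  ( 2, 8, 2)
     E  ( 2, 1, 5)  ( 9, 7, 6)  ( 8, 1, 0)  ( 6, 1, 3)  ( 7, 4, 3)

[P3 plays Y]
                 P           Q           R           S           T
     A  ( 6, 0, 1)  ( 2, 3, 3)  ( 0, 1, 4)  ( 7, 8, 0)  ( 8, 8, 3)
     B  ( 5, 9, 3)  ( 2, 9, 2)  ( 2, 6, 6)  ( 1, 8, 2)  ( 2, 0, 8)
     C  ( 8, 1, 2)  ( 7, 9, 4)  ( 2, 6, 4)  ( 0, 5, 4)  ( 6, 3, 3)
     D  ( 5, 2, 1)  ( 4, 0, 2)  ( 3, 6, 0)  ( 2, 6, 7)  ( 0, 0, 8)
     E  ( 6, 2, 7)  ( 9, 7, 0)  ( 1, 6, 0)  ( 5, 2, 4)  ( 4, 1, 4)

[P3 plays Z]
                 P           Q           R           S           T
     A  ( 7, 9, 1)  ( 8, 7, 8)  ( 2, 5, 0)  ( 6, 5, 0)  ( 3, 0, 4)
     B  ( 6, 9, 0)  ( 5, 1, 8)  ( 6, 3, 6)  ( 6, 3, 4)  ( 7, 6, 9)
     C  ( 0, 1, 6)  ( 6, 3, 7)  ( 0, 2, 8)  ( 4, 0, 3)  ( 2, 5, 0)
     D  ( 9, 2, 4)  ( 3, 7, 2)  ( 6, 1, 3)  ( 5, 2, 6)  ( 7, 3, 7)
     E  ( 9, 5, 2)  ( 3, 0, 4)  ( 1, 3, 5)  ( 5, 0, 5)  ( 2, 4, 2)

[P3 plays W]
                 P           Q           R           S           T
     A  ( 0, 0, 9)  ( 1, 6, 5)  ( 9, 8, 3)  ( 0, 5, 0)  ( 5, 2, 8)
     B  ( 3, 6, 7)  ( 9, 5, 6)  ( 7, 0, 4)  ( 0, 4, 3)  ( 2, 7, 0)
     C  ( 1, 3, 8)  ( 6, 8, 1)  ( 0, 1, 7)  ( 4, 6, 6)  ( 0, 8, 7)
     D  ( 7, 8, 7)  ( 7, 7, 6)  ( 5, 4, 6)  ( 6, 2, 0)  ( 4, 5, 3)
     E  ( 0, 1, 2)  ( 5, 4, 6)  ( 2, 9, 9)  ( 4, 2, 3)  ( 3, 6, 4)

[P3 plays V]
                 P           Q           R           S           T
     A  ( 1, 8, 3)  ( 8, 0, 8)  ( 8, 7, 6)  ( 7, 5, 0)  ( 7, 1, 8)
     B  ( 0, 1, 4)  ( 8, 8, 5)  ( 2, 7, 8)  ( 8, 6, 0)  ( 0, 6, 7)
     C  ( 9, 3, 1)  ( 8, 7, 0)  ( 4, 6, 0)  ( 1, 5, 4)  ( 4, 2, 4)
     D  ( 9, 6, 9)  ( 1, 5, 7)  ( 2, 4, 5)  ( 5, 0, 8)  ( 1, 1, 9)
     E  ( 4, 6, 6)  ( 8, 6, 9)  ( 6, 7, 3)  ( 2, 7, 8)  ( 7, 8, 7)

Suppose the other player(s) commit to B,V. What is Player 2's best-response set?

u_2(P vs B,V) = 1
u_2(Q vs B,V) = 8
u_2(R vs B,V) = 7
u_2(S vs B,V) = 6
u_2(T vs B,V) = 6
max payoff 8 at {Q}

BR_2 = {Q}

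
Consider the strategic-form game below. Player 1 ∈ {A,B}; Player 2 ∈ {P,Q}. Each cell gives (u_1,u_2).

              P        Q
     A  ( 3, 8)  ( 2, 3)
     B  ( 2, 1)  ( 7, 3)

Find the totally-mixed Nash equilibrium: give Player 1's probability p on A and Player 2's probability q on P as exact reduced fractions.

(p,q) = (2/7, 5/6)

P1 indiff ⇒ q·3+(1-q)·2 = q·2+(1-q)·7 ⇒ q(1) = (1-q)(5) ⇒ q = 5/6
P2 indiff ⇒ p·8+(1-p)·1 = p·3+(1-p)·3 ⇒ p(5) = (1-p)(2) ⇒ p = 2/7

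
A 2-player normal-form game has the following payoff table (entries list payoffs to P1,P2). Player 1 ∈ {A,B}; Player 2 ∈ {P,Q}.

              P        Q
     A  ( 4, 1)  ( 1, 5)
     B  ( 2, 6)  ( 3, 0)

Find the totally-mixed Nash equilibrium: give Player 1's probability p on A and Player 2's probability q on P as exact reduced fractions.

P1 mixes 3/5 on A; P2 mixes 1/2 on P

P1 indiff ⇒ q·4+(1-q)·1 = q·2+(1-q)·3 ⇒ q(2) = (1-q)(2) ⇒ q = 1/2
P2 indiff ⇒ p·1+(1-p)·6 = p·5+(1-p)·0 ⇒ p(-4) = (1-p)(-6) ⇒ p = 3/5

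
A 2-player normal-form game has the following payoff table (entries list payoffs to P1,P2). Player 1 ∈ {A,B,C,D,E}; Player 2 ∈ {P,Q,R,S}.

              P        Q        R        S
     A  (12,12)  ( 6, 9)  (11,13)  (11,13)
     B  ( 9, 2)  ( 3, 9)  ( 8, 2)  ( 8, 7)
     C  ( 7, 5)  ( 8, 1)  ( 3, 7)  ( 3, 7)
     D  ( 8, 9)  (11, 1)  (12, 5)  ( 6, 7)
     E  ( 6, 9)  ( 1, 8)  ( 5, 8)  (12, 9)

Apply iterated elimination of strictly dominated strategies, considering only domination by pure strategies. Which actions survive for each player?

P1 drop B (A beats it: P:12>9 Q:6>3 R:11>8 S:11>8)
P1 drop C (D beats it: P:8>7 Q:11>8 R:12>3 S:6>3)
P2 drop Q (P beats it: A:12>9 D:9>1 E:9>8)
P1→{A,D,E} P2→{P,R,S}

Survivors P1:{A,D,E} P2:{P,R,S}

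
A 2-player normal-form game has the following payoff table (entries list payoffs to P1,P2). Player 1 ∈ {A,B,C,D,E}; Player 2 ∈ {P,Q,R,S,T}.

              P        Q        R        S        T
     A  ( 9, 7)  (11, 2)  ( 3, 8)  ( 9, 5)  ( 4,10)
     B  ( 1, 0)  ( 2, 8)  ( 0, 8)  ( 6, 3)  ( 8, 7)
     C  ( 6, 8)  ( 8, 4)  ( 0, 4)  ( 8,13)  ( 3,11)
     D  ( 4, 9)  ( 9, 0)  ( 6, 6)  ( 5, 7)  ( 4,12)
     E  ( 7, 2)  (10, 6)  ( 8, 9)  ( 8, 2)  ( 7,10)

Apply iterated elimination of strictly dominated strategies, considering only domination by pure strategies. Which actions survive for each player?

P1 drop C (A beats it: P:9>6 Q:11>8 R:3>0 S:9>8 T:4>3)
P1 drop D (E beats it: P:7>4 Q:10>9 R:8>6 S:8>5 T:7>4)
P2 drop P (R beats it: A:8>7 B:8>0 E:9>2)
P2 drop S (R beats it: A:8>5 B:8>3 E:9>2)
P1→{A,B,E} P2→{Q,R,T}

Remaining: P1:{A,B,E} P2:{Q,R,T}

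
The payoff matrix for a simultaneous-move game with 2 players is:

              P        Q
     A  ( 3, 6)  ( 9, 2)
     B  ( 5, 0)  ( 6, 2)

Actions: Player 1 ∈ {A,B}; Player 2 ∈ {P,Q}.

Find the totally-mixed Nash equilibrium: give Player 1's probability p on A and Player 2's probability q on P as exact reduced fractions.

p=1/3, q=3/5

P1 indiff ⇒ q·3+(1-q)·9 = q·5+(1-q)·6 ⇒ q(-2) = (1-q)(-3) ⇒ q = 3/5
P2 indiff ⇒ p·6+(1-p)·0 = p·2+(1-p)·2 ⇒ p(4) = (1-p)(2) ⇒ p = 1/3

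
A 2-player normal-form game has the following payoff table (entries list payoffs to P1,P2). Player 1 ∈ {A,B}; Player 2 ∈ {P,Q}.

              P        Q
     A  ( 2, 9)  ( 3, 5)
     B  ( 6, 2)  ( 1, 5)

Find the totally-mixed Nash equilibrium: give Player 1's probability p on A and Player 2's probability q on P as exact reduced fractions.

P1 indiff ⇒ q·2+(1-q)·3 = q·6+(1-q)·1 ⇒ q(-4) = (1-q)(-2) ⇒ q = 1/3
P2 indiff ⇒ p·9+(1-p)·2 = p·5+(1-p)·5 ⇒ p(4) = (1-p)(3) ⇒ p = 3/7

p=3/7, q=1/3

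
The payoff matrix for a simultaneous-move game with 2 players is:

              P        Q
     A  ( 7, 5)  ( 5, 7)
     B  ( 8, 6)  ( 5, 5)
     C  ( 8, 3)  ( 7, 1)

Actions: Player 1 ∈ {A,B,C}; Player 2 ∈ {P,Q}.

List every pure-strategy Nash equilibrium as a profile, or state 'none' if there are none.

PSNE = {(B,P), (C,P)}

(A,P): not NE [P1→C gives 8>7; P2→Q gives 7>5]
(A,Q): not NE [P1→C gives 7>5]
(B,P): NE
(B,Q): not NE [P1→C gives 7>5; P2→P gives 6>5]
(C,P): NE
(C,Q): not NE [P2→P gives 3>1]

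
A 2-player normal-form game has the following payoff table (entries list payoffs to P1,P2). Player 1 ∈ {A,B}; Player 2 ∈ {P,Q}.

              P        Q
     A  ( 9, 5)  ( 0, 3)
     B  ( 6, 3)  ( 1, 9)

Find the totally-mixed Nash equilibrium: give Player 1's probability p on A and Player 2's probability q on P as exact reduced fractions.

P1 indiff ⇒ q·9+(1-q)·0 = q·6+(1-q)·1 ⇒ q(3) = (1-q)(1) ⇒ q = 1/4
P2 indiff ⇒ p·5+(1-p)·3 = p·3+(1-p)·9 ⇒ p(2) = (1-p)(6) ⇒ p = 3/4

P1 mixes 3/4 on A; P2 mixes 1/4 on P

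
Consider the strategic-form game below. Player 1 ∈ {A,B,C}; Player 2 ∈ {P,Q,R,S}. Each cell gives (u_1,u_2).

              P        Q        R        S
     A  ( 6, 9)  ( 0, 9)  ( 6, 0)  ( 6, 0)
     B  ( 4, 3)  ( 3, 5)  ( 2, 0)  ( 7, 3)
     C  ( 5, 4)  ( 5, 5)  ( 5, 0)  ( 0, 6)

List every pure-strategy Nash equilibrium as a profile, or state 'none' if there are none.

(A,P): NE
(A,Q): not NE [P1→C gives 5>0]
(A,R): not NE [P2→Q gives 9>0]
(A,S): not NE [P1→B gives 7>6; P2→Q gives 9>0]
(B,P): not NE [P1→A gives 6>4; P2→Q gives 5>3]
(B,Q): not NE [P1→C gives 5>3]
(B,R): not NE [P1→A gives 6>2; P2→Q gives 5>0]
(B,S): not NE [P2→Q gives 5>3]
(C,P): not NE [P1→A gives 6>5; P2→S gives 6>4]
(C,Q): not NE [P2→S gives 6>5]
(C,R): not NE [P1→A gives 6>5; P2→S gives 6>0]
(C,S): not NE [P1→B gives 7>0]

Nash profiles: (A,P)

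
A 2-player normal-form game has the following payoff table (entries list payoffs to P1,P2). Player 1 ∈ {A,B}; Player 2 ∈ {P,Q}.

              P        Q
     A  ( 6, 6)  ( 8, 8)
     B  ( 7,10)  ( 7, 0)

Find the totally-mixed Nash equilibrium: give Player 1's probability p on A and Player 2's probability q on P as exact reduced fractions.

P1 mixes 5/6 on A; P2 mixes 1/2 on P

P1 indiff ⇒ q·6+(1-q)·8 = q·7+(1-q)·7 ⇒ q(-1) = (1-q)(-1) ⇒ q = 1/2
P2 indiff ⇒ p·6+(1-p)·10 = p·8+(1-p)·0 ⇒ p(-2) = (1-p)(-10) ⇒ p = 5/6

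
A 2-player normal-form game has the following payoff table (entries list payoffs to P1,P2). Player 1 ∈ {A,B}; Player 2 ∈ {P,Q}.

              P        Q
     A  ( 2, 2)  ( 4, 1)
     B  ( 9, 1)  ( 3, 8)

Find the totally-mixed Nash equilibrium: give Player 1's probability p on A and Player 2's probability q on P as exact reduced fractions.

P1 indiff ⇒ q·2+(1-q)·4 = q·9+(1-q)·3 ⇒ q(-7) = (1-q)(-1) ⇒ q = 1/8
P2 indiff ⇒ p·2+(1-p)·1 = p·1+(1-p)·8 ⇒ p(1) = (1-p)(7) ⇒ p = 7/8

P1 mixes 7/8 on A; P2 mixes 1/8 on P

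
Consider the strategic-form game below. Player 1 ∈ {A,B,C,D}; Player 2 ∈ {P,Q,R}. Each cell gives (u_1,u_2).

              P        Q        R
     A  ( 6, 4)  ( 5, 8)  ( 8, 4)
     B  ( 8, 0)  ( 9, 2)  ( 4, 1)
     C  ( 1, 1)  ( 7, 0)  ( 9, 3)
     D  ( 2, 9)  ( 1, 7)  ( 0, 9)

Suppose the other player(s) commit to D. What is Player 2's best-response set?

u_2(P vs D) = 9
u_2(Q vs D) = 7
u_2(R vs D) = 9
max payoff 9 at {P,R}

P2 best: {P,R}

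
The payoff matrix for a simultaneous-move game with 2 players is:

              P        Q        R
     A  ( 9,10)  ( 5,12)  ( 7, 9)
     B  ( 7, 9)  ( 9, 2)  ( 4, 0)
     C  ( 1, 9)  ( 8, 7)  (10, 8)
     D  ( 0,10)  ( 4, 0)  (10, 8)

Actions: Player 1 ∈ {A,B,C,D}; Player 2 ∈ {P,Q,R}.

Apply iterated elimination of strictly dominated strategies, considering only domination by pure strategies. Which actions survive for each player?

Remaining: P1:{A,B} P2:{P,Q}

P2 drop R (P beats it: A:10>9 B:9>0 C:9>8 D:10>8)
P1 drop C (B beats it: P:7>1 Q:9>8)
P1 drop D (A beats it: P:9>0 Q:5>4)
P1→{A,B} P2→{P,Q}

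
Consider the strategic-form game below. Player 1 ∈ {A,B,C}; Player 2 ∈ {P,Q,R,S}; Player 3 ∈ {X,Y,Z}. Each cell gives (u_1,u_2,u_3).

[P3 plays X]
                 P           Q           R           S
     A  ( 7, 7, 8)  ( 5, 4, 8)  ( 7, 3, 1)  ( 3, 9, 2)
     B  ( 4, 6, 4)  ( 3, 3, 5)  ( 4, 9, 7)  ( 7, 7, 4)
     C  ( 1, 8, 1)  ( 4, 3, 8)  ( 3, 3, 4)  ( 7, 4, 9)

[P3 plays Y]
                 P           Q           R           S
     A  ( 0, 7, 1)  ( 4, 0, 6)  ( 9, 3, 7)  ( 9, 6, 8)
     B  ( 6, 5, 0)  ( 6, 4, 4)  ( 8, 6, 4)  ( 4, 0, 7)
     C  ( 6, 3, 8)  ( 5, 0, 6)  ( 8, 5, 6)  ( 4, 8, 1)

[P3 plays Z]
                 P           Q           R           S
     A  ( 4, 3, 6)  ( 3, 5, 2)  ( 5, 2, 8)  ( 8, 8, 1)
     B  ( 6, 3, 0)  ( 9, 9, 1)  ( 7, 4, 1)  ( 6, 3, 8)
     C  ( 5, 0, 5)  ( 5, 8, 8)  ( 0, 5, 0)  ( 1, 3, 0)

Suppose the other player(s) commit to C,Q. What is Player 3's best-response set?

P3 best: {X,Z}

u_3(X vs C,Q) = 8
u_3(Y vs C,Q) = 6
u_3(Z vs C,Q) = 8
max payoff 8 at {X,Z}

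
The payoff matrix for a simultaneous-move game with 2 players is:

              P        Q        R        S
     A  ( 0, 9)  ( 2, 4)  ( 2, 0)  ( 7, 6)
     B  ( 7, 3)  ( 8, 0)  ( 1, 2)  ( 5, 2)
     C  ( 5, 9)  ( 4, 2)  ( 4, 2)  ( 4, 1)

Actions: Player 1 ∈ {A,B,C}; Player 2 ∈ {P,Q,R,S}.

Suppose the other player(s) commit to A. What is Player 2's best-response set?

P2 best: {P}

u_2(P vs A) = 9
u_2(Q vs A) = 4
u_2(R vs A) = 0
u_2(S vs A) = 6
max payoff 9 at {P}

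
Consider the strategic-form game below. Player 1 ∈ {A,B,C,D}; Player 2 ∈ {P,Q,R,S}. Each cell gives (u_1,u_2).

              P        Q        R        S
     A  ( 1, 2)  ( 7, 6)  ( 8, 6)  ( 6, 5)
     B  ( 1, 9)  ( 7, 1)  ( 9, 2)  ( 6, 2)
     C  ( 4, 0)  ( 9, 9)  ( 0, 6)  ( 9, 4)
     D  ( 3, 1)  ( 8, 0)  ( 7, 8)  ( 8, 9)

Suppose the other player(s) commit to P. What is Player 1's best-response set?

u_1(A vs P) = 1
u_1(B vs P) = 1
u_1(C vs P) = 4
u_1(D vs P) = 3
max payoff 4 at {C}

BR_1 = {C}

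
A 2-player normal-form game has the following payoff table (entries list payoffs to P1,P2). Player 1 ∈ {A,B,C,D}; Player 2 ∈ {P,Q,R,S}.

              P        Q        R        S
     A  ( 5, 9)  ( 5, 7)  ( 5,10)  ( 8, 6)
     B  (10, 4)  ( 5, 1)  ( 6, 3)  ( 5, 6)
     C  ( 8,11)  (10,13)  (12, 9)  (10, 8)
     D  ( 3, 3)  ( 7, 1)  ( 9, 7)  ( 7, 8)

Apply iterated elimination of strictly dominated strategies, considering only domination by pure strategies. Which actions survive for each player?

P1 drop A (C beats it: P:8>5 Q:10>5 R:12>5 S:10>8)
P1 drop D (C beats it: P:8>3 Q:10>7 R:12>9 S:10>7)
P2 drop R (P beats it: B:4>3 C:11>9)
P1→{B,C} P2→{P,Q,S}

Survivors P1:{B,C} P2:{P,Q,S}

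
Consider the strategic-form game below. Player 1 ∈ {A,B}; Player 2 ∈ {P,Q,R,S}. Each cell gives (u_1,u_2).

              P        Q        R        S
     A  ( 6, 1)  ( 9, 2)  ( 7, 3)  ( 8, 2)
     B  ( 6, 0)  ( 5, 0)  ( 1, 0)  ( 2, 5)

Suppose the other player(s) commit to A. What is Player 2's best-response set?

u_2(P vs A) = 1
u_2(Q vs A) = 2
u_2(R vs A) = 3
u_2(S vs A) = 2
max payoff 3 at {R}

P2 best: {R}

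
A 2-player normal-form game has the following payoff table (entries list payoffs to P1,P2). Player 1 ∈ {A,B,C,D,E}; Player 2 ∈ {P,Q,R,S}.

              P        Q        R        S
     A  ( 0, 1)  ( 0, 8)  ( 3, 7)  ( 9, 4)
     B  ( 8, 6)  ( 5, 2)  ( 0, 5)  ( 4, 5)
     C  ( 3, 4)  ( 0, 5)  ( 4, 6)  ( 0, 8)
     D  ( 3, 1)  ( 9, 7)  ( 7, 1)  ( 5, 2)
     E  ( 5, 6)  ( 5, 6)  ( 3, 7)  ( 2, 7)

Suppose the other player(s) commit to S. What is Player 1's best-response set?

u_1(A vs S) = 9
u_1(B vs S) = 4
u_1(C vs S) = 0
u_1(D vs S) = 5
u_1(E vs S) = 2
max payoff 9 at {A}

argmax u_1 = {A}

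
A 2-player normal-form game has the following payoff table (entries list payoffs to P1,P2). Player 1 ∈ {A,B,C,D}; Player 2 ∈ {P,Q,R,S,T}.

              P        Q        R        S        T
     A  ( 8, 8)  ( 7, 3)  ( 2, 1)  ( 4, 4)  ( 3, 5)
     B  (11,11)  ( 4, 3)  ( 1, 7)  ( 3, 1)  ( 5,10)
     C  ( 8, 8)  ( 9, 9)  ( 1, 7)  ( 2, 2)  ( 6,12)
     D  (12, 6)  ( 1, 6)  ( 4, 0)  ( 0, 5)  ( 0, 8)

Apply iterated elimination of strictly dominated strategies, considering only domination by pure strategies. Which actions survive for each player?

P2 drop Q (T beats it: A:5>3 B:10>3 C:12>9 D:8>6)
P2 drop R (P beats it: A:8>1 B:11>7 C:8>7 D:6>0)
P2 drop S (P beats it: A:8>4 B:11>1 C:8>2 D:6>5)
P1 drop A (B beats it: P:11>8 T:5>3)
P1→{B,C,D} P2→{P,T}

Remaining: P1:{B,C,D} P2:{P,T}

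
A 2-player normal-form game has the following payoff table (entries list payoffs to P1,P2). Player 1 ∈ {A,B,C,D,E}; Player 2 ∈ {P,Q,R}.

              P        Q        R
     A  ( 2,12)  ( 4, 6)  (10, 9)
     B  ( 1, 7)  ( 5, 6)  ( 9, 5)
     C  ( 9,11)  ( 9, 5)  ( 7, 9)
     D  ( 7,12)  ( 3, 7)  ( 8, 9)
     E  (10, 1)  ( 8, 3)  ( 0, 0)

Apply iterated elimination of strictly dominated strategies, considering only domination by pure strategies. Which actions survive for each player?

IESDS → P1:{C,E} P2:{P,Q}

P2 drop R (P beats it: A:12>9 B:7>5 C:11>9 D:12>9 E:1>0)
P1 drop A (C beats it: P:9>2 Q:9>4)
P1 drop B (C beats it: P:9>1 Q:9>5)
P1 drop D (C beats it: P:9>7 Q:9>3)
P1→{C,E} P2→{P,Q}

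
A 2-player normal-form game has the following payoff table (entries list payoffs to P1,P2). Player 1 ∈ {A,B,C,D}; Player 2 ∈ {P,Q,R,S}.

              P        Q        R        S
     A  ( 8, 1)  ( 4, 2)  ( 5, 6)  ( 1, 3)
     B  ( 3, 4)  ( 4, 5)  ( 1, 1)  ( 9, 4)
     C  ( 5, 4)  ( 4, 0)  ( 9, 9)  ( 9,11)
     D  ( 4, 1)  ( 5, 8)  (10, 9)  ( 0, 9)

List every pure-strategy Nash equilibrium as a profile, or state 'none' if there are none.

Nash profiles: (C,S), (D,R)

(A,P): not NE [P2→R gives 6>1]
(A,Q): not NE [P1→D gives 5>4; P2→R gives 6>2]
(A,R): not NE [P1→D gives 10>5]
(A,S): not NE [P1→C gives 9>1; P2→R gives 6>3]
(B,P): not NE [P1→A gives 8>3; P2→Q gives 5>4]
(B,Q): not NE [P1→D gives 5>4]
(B,R): not NE [P1→D gives 10>1; P2→Q gives 5>1]
(B,S): not NE [P2→Q gives 5>4]
(C,P): not NE [P1→A gives 8>5; P2→S gives 11>4]
(C,Q): not NE [P1→D gives 5>4; P2→S gives 11>0]
(C,R): not NE [P1→D gives 10>9; P2→S gives 11>9]
(C,S): NE
(D,P): not NE [P1→A gives 8>4; P2→S gives 9>1]
(D,Q): not NE [P2→S gives 9>8]
(D,R): NE
(D,S): not NE [P1→C gives 9>0]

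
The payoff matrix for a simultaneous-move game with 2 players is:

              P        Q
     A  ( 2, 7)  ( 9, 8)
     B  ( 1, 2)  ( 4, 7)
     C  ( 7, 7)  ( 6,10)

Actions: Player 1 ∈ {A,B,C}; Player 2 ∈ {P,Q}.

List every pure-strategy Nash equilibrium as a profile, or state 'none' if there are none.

PSNE = {(A,Q)}

(A,P): not NE [P1→C gives 7>2; P2→Q gives 8>7]
(A,Q): NE
(B,P): not NE [P1→C gives 7>1; P2→Q gives 7>2]
(B,Q): not NE [P1→A gives 9>4]
(C,P): not NE [P2→Q gives 10>7]
(C,Q): not NE [P1→A gives 9>6]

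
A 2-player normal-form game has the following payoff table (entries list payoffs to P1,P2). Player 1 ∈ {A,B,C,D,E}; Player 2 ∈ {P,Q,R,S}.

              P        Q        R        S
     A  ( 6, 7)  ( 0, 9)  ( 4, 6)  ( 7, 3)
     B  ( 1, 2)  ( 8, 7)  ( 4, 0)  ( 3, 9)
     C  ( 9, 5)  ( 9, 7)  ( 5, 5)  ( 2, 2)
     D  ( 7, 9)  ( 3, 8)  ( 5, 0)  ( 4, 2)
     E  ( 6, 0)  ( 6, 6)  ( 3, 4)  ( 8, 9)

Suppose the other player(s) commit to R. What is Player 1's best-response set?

P1 best: {C,D}

u_1(A vs R) = 4
u_1(B vs R) = 4
u_1(C vs R) = 5
u_1(D vs R) = 5
u_1(E vs R) = 3
max payoff 5 at {C,D}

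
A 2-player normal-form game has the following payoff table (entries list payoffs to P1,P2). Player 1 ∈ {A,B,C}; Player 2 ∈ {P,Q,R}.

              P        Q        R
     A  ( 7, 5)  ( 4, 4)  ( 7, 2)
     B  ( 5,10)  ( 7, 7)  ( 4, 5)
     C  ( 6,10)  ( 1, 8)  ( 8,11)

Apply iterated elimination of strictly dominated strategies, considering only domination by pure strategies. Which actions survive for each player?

IESDS → P1:{A,C} P2:{P,R}

P2 drop Q (P beats it: A:5>4 B:10>7 C:10>8)
P1 drop B (A beats it: P:7>5 R:7>4)
P1→{A,C} P2→{P,R}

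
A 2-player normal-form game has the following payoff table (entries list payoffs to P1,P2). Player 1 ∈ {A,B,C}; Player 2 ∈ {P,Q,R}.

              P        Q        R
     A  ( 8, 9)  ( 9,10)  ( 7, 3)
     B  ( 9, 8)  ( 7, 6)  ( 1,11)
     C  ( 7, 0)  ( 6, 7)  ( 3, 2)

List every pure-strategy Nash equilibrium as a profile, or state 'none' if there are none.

NE set: (A,Q)

(A,P): not NE [P1→B gives 9>8; P2→Q gives 10>9]
(A,Q): NE
(A,R): not NE [P2→Q gives 10>3]
(B,P): not NE [P2→R gives 11>8]
(B,Q): not NE [P1→A gives 9>7; P2→R gives 11>6]
(B,R): not NE [P1→A gives 7>1]
(C,P): not NE [P1→B gives 9>7; P2→Q gives 7>0]
(C,Q): not NE [P1→A gives 9>6]
(C,R): not NE [P1→A gives 7>3; P2→Q gives 7>2]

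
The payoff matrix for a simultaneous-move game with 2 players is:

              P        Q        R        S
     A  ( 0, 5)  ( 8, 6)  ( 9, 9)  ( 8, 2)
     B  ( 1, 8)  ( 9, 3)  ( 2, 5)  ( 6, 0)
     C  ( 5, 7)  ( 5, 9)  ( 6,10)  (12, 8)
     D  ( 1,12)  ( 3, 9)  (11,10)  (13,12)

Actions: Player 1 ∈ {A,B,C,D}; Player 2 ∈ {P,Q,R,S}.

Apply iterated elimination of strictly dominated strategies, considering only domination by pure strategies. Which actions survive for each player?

Survivors P1:{C,D} P2:{P,R,S}

P2 drop Q (R beats it: A:9>6 B:5>3 C:10>9 D:10>9)
P1 drop A (D beats it: P:1>0 R:11>9 S:13>8)
P1 drop B (C beats it: P:5>1 R:6>2 S:12>6)
P1→{C,D} P2→{P,R,S}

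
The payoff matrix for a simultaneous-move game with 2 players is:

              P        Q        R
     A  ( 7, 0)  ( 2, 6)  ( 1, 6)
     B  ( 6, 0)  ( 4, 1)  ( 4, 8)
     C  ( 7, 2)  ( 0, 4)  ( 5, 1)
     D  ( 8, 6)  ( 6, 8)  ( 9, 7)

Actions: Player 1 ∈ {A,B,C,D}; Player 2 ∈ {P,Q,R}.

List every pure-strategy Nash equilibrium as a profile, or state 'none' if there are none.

PSNE = {(D,Q)}

(A,P): not NE [P1→D gives 8>7; P2→R gives 6>0]
(A,Q): not NE [P1→D gives 6>2]
(A,R): not NE [P1→D gives 9>1]
(B,P): not NE [P1→D gives 8>6; P2→R gives 8>0]
(B,Q): not NE [P1→D gives 6>4; P2→R gives 8>1]
(B,R): not NE [P1→D gives 9>4]
(C,P): not NE [P1→D gives 8>7; P2→Q gives 4>2]
(C,Q): not NE [P1→D gives 6>0]
(C,R): not NE [P1→D gives 9>5; P2→Q gives 4>1]
(D,P): not NE [P2→Q gives 8>6]
(D,Q): NE
(D,R): not NE [P2→Q gives 8>7]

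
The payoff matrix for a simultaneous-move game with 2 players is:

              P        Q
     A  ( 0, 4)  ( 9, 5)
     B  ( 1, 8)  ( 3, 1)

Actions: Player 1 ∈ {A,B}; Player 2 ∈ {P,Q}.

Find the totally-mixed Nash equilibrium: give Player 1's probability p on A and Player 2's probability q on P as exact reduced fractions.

P1 mixes 7/8 on A; P2 mixes 6/7 on P

P1 indiff ⇒ q·0+(1-q)·9 = q·1+(1-q)·3 ⇒ q(-1) = (1-q)(-6) ⇒ q = 6/7
P2 indiff ⇒ p·4+(1-p)·8 = p·5+(1-p)·1 ⇒ p(-1) = (1-p)(-7) ⇒ p = 7/8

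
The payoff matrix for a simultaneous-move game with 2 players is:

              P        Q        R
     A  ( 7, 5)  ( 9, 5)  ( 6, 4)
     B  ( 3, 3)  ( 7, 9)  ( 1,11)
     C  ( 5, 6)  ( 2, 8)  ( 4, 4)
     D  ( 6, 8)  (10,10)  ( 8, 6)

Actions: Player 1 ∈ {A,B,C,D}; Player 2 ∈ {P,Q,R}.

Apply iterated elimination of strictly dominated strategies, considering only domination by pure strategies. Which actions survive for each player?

Remaining: P1:{A,D} P2:{P,Q}

P1 drop B (A beats it: P:7>3 Q:9>7 R:6>1)
P1 drop C (A beats it: P:7>5 Q:9>2 R:6>4)
P2 drop R (P beats it: A:5>4 D:8>6)
P1→{A,D} P2→{P,Q}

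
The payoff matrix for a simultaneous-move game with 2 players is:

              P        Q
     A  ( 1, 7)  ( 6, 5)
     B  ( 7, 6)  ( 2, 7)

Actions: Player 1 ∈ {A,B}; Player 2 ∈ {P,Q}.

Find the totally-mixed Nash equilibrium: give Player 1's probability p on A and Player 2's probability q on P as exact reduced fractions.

P1 indiff ⇒ q·1+(1-q)·6 = q·7+(1-q)·2 ⇒ q(-6) = (1-q)(-4) ⇒ q = 2/5
P2 indiff ⇒ p·7+(1-p)·6 = p·5+(1-p)·7 ⇒ p(2) = (1-p)(1) ⇒ p = 1/3

P1 mixes 1/3 on A; P2 mixes 2/5 on P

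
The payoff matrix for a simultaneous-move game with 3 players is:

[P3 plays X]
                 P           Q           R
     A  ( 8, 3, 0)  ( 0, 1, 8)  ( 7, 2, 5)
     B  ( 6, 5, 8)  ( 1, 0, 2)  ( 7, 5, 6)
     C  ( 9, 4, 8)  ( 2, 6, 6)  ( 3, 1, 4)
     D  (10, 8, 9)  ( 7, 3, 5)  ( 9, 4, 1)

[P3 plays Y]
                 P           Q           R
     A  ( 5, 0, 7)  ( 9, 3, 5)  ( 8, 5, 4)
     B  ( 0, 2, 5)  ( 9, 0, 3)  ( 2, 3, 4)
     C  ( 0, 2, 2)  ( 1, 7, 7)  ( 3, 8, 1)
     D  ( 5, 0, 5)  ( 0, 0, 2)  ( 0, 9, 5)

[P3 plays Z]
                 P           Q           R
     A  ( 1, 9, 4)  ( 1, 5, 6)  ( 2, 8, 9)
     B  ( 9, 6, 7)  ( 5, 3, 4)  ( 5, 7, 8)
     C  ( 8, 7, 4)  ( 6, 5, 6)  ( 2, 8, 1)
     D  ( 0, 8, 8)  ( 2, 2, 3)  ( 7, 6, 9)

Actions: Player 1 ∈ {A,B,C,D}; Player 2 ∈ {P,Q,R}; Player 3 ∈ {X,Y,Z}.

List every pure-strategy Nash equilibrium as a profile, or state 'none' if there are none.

Nash profiles: (D,P,X)

(A,P,X): not NE [P1→D gives 10>8; P3→Y gives 7>0]
(A,P,Y): not NE [P2→R gives 5>0]
(A,P,Z): not NE [P1→B gives 9>1; P3→Y gives 7>4]
(A,Q,X): not NE [P1→D gives 7>0; P2→P gives 3>1]
(A,Q,Y): not NE [P2→R gives 5>3; P3→X gives 8>5]
(A,Q,Z): not NE [P1→C gives 6>1; P2→P gives 9>5; P3→X gives 8>6]
(A,R,X): not NE [P1→D gives 9>7; P2→P gives 3>2; P3→Z gives 9>5]
(A,R,Y): not NE [P3→Z gives 9>4]
(A,R,Z): not NE [P1→D gives 7>2; P2→P gives 9>8]
(B,P,X): not NE [P1→D gives 10>6]
(B,P,Y): not NE [P1→D gives 5>0; P2→R gives 3>2; P3→X gives 8>5]
(B,P,Z): not NE [P2→R gives 7>6; P3→X gives 8>7]
(B,Q,X): not NE [P1→D gives 7>1; P2→R gives 5>0; P3→Z gives 4>2]
(B,Q,Y): not NE [P2→R gives 3>0; P3→Z gives 4>3]
(B,Q,Z): not NE [P1→C gives 6>5; P2→R gives 7>3]
(B,R,X): not NE [P1→D gives 9>7; P3→Z gives 8>6]
(B,R,Y): not NE [P1→A gives 8>2; P3→Z gives 8>4]
(B,R,Z): not NE [P1→D gives 7>5]
(C,P,X): not NE [P1→D gives 10>9; P2→Q gives 6>4]
(C,P,Y): not NE [P1→D gives 5>0; P2→R gives 8>2; P3→X gives 8>2]
(C,P,Z): not NE [P1→B gives 9>8; P2→R gives 8>7; P3→X gives 8>4]
(C,Q,X): not NE [P1→D gives 7>2; P3→Y gives 7>6]
(C,Q,Y): not NE [P1→B gives 9>1; P2→R gives 8>7]
(C,Q,Z): not NE [P2→R gives 8>5; P3→Y gives 7>6]
(C,R,X): not NE [P1→D gives 9>3; P2→Q gives 6>1]
(C,R,Y): not NE [P1→A gives 8>3; P3→X gives 4>1]
(C,R,Z): not NE [P1→D gives 7>2; P3→X gives 4>1]
(D,P,X): NE
(D,P,Y): not NE [P2→R gives 9>0; P3→X gives 9>5]
(D,P,Z): not NE [P1→B gives 9>0; P3→X gives 9>8]
(D,Q,X): not NE [P2→P gives 8>3]
(D,Q,Y): not NE [P1→B gives 9>0; P2→R gives 9>0; P3→X gives 5>2]
(D,Q,Z): not NE [P1→C gives 6>2; P2→P gives 8>2; P3→X gives 5>3]
(D,R,X): not NE [P2→P gives 8>4; P3→Z gives 9>1]
(D,R,Y): not NE [P1→A gives 8>0; P3→Z gives 9>5]
(D,R,Z): not NE [P2→P gives 8>6]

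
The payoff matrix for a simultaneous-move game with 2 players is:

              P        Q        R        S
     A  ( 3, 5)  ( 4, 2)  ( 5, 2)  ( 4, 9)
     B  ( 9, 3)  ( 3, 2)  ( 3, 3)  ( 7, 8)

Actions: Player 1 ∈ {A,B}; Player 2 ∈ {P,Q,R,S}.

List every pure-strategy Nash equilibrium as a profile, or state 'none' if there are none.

NE set: (B,S)

(A,P): not NE [P1→B gives 9>3; P2→S gives 9>5]
(A,Q): not NE [P2→S gives 9>2]
(A,R): not NE [P2→S gives 9>2]
(A,S): not NE [P1→B gives 7>4]
(B,P): not NE [P2→S gives 8>3]
(B,Q): not NE [P1→A gives 4>3; P2→S gives 8>2]
(B,R): not NE [P1→A gives 5>3; P2→S gives 8>3]
(B,S): NE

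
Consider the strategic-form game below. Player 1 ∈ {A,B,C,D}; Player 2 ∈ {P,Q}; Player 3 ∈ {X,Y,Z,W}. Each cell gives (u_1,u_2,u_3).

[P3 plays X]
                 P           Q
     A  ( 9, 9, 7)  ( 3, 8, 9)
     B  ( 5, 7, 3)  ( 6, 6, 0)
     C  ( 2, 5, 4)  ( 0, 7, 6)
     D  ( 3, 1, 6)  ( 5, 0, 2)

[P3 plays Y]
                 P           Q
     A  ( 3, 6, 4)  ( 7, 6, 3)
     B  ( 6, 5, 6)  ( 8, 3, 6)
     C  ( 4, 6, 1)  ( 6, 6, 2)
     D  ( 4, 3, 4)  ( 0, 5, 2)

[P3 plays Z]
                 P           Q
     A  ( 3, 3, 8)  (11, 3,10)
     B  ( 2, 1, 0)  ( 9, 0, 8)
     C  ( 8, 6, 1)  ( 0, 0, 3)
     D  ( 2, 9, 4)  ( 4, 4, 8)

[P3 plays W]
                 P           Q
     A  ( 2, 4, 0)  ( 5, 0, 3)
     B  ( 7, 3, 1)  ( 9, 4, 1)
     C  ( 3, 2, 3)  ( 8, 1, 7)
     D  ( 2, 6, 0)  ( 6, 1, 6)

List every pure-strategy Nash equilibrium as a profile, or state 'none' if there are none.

(A,P,X): not NE [P3→Z gives 8>7]
(A,P,Y): not NE [P1→B gives 6>3; P3→Z gives 8>4]
(A,P,Z): not NE [P1→C gives 8>3]
(A,P,W): not NE [P1→B gives 7>2; P3→Z gives 8>0]
(A,Q,X): not NE [P1→B gives 6>3; P2→P gives 9>8; P3→Z gives 10>9]
(A,Q,Y): not NE [P1→B gives 8>7; P3→Z gives 10>3]
(A,Q,Z): NE
(A,Q,W): not NE [P1→B gives 9>5; P2→P gives 4>0; P3→Z gives 10>3]
(B,P,X): not NE [P1→A gives 9>5; P3→Y gives 6>3]
(B,P,Y): NE
(B,P,Z): not NE [P1→C gives 8>2; P3→Y gives 6>0]
(B,P,W): not NE [P2→Q gives 4>3; P3→Y gives 6>1]
(B,Q,X): not NE [P2→P gives 7>6; P3→Z gives 8>0]
(B,Q,Y): not NE [P2→P gives 5>3; P3→Z gives 8>6]
(B,Q,Z): not NE [P1→A gives 11>9; P2→P gives 1>0]
(B,Q,W): not NE [P3→Z gives 8>1]
(C,P,X): not NE [P1→A gives 9>2; P2→Q gives 7>5]
(C,P,Y): not NE [P1→B gives 6>4; P3→X gives 4>1]
(C,P,Z): not NE [P3→X gives 4>1]
(C,P,W): not NE [P1→B gives 7>3; P3→X gives 4>3]
(C,Q,X): not NE [P1→B gives 6>0; P3→W gives 7>6]
(C,Q,Y): not NE [P1→B gives 8>6; P3→W gives 7>2]
(C,Q,Z): not NE [P1→A gives 11>0; P2→P gives 6>0; P3→W gives 7>3]
(C,Q,W): not NE [P1→B gives 9>8; P2→P gives 2>1]
(D,P,X): not NE [P1→A gives 9>3]
(D,P,Y): not NE [P1→B gives 6>4; P2→Q gives 5>3; P3→X gives 6>4]
(D,P,Z): not NE [P1→C gives 8>2; P3→X gives 6>4]
(D,P,W): not NE [P1→B gives 7>2; P3→X gives 6>0]
(D,Q,X): not NE [P1→B gives 6>5; P2→P gives 1>0; P3→Z gives 8>2]
(D,Q,Y): not NE [P1→B gives 8>0; P3→Z gives 8>2]
(D,Q,Z): not NE [P1→A gives 11>4; P2→P gives 9>4]
(D,Q,W): not NE [P1→B gives 9>6; P2→P gives 6>1; P3→Z gives 8>6]

Nash profiles: (A,Q,Z), (B,P,Y)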